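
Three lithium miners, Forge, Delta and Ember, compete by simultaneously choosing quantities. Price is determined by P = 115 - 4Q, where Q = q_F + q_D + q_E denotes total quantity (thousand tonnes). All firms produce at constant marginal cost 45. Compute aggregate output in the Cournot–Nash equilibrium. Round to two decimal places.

13.13

A representative firm's profit is π_i = q_i(115 - 4Q) - 45q_i.
First-order condition (treating rivals' output as given): 70 - 8q_i - 4·Σ_{j≠i} q_j = 0.
By symmetry each firm produces the same amount; substituting Σ_{j≠i} q_j = 2q_i yields q_i = 70/16 = 35/8.
Total output Q = 35/8 + 35/8 + 35/8 = 105/8.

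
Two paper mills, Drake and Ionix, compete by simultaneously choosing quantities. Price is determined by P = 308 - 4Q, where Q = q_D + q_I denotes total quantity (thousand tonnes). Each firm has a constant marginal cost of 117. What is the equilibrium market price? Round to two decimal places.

180.67

A representative firm's profit is π_i = q_i(308 - 4Q) - 117q_i.
Setting ∂π_i/∂q_i = 0 with rivals' quantities fixed: 191 - 8q_i - 4q_j = 0.
With identical firms every q_j equals q_i, so q_j = q_i and 191 = 12q_i, giving q_i = 191/12.
Total output Q = 191/6, so price P = 308 - 4·(191/6) = 542/3.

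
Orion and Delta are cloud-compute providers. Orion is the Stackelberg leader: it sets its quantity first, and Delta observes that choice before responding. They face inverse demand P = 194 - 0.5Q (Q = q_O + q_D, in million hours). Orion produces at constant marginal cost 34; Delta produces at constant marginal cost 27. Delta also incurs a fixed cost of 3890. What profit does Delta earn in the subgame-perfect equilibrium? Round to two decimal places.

The follower Delta best-responds to any q_O: π_D = (194 - 0.5Q)q_D - 27q_D.
∂π_D/∂q_D = 167 - (1/2)q_O - q_D = 0 gives the reaction function q_D = (167 - (1/2)q_O).
Orion substitutes q_D(q_O) into its own profit: π_O = q_O(194 - (1/2)q_O - (167 - (1/2)q_O)/2) - 34q_O = (221/2 - (1/4)q_O)q_O - 34q_O.
Maximising: ∂π_O/∂q_O = 153/2 - (1/2)q_O = 0, giving q_O = 153.
Then q_D = (167 - (1/2)·153) = 181/2.
Price P = 194 - (1/2)·(487/2) = 289/4.
Delta's profit: (289/4 - 27)·(181/2) - 3890 = 1641/8.

205.13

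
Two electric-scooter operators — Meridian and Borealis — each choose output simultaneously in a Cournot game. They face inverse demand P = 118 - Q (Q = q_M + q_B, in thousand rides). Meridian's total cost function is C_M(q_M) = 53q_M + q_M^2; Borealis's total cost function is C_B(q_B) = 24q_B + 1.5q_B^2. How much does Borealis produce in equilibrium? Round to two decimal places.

Meridian's profit: π_M = (118 - Q)q_M - (53q_M + q_M²). Setting ∂π_M/∂q_M = 0: 65 - 4q_M - (q_B) = 0.
Borealis's profit: π_B = (118 - Q)q_B - (24q_B + (3/2)q_B²). Setting ∂π_B/∂q_B = 0: 94 - 5q_B - (q_M) = 0.
Best responses: q_M = (65 - q_B)/4, q_B = (94 - q_M)/5.
Substituting one into the other gives q_M = 231/19 and q_B = 311/19.

16.37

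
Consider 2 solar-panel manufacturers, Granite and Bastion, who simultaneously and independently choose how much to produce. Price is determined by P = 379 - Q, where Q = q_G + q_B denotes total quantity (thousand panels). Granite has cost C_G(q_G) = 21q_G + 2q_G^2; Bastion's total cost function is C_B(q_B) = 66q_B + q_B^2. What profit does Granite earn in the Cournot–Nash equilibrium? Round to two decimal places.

7101.10

Granite's profit: π_G = (379 - Q)q_G - (21q_G + 2q_G²). Setting ∂π_G/∂q_G = 0: 358 - 6q_G - (q_B) = 0.
Bastion's profit: π_B = (379 - Q)q_B - (66q_B + q_B²). Setting ∂π_B/∂q_B = 0: 313 - 4q_B - (q_G) = 0.
Rearranging gives the reaction functions q_G = (358 - q_B)/6 and q_B = (313 - q_G)/4.
Solving the pair: q_G = 1119/23, q_B = 1520/23.
Price P = 379 - 114.7391 = 264.2609.
Granite's profit: 264.2609·(1119/23) - 21·(1119/23) - 2(1119/23)² = 7101.1021.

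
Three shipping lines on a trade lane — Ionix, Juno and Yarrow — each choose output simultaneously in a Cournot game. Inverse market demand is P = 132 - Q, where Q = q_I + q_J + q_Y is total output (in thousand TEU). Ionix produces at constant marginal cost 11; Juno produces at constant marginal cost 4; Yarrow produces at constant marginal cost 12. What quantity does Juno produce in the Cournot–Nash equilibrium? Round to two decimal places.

Ionix's profit: π_I = (132 - Q)q_I - (11q_I). Setting ∂π_I/∂q_I = 0: 121 - 2q_I - (q_J + q_Y) = 0.
Juno's profit: π_J = (132 - Q)q_J - (4q_J). Setting ∂π_J/∂q_J = 0: 128 - 2q_J - (q_I + q_Y) = 0.
Yarrow's profit: π_Y = (132 - Q)q_Y - (12q_Y). Setting ∂π_Y/∂q_Y = 0: 120 - 2q_Y - (q_I + q_J) = 0.
Summing all 3 equations gives 369 − 4Q = 0, hence Q = 369/4.
Back-substituting: q_I = (121 − 369/4) = 115/4, q_J = (128 − 369/4) = 143/4, q_Y = (120 − 369/4) = 111/4.

35.75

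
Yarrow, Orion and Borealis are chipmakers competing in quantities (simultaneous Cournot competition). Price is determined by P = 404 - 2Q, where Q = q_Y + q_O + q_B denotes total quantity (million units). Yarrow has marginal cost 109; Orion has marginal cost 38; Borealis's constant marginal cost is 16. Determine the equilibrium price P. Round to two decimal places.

Yarrow's profit: π_Y = (404 - 2Q)q_Y - (109q_Y). Setting ∂π_Y/∂q_Y = 0: 295 - 4q_Y - 2(q_O + q_B) = 0.
Orion's profit: π_O = (404 - 2Q)q_O - (38q_O). Setting ∂π_O/∂q_O = 0: 366 - 4q_O - 2(q_Y + q_B) = 0.
Borealis's first-order condition: 388 - 4q_B - 2(q_Y + q_O) = 0.
Summing all 3 equations gives 1049 − 8Q = 0, hence Q = 1049/8.
Back-substituting: q_Y = (295 − 1049/4)/2 = 131/8, q_O = (366 − 1049/4)/2 = 415/8, q_B = (388 − 1049/4)/2 = 503/8.
Total output Q = 1049/8, so price P = 404 - 2·(1049/8) = 567/4.

141.75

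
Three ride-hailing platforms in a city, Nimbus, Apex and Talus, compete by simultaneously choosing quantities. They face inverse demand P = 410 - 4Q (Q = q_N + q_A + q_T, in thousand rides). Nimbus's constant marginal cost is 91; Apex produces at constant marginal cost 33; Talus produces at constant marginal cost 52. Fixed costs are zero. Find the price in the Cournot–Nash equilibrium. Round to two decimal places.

146.50

Nimbus's profit: π_N = (410 - 4Q)q_N - (91q_N). Setting ∂π_N/∂q_N = 0: 319 - 8q_N - 4(q_A + q_T) = 0.
Apex's profit: π_A = (410 - 4Q)q_A - (33q_A). Setting ∂π_A/∂q_A = 0: 377 - 8q_A - 4(q_N + q_T) = 0.
Talus's profit: π_T = (410 - 4Q)q_T - (52q_T). Setting ∂π_T/∂q_T = 0: 358 - 8q_T - 4(q_N + q_A) = 0.
Summing all 3 equations gives 1054 − 16Q = 0, hence Q = 527/8.
Back-substituting: q_N = (319 − 527/2)/4 = 111/8, q_A = (377 − 527/2)/4 = 227/8, q_T = (358 − 527/2)/4 = 189/8.
Total output Q = 527/8, so price P = 410 - 4·(527/8) = 293/2.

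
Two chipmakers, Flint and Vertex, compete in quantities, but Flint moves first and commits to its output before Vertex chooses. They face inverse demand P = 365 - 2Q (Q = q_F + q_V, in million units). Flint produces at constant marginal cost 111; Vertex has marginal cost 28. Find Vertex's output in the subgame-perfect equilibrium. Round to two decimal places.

62.88

Solve by backward induction. Given q_F, the follower Vertex maximises π_V = (365 - 2q_F - 2q_V)q_V - 28q_V.
Setting the follower's marginal profit to zero, 337 - 2q_F - 4q_V = 0, i.e. q_V = (337 - 2q_F)/4.
The leader anticipates this reaction. Substituting into P = 365 - 2Q gives P = 393/2 - q_F, so π_F = (393/2 - q_F)q_F - 111q_F.
Leader FOC: 171/2 - 2q_F = 0, so q_F = 171/4.
Then q_V = (337 - 2·(171/4))/4 = 503/8.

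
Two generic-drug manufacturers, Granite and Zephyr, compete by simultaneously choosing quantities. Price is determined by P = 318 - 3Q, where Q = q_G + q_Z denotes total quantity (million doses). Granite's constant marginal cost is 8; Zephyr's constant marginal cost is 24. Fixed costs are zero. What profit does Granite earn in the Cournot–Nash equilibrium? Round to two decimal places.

3936.15

Granite's profit: π_G = (318 - 3Q)q_G - (8q_G). Setting ∂π_G/∂q_G = 0: 310 - 6q_G - 3(q_Z) = 0.
Zephyr's first-order condition: 294 - 6q_Z - 3(q_G) = 0.
Rearranging gives the reaction functions q_G = (310 - 3q_Z)/6 and q_Z = (294 - 3q_G)/6.
Solving the pair: q_G = 326/9, q_Z = 278/9.
Price P = 318 - 3·(604/9) = 350/3.
Granite's profit: (350/3 - 8)·(326/9) = 3936.1481.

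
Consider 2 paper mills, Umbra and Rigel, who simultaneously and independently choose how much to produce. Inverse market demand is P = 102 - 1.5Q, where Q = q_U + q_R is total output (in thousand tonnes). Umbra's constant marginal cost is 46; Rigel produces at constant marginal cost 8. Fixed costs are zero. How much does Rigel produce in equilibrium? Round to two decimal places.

29.33

Umbra's profit: π_U = (102 - 1.5Q)q_U - (46q_U). Setting ∂π_U/∂q_U = 0: 56 - 3q_U - (3/2)(q_R) = 0.
Rigel's profit: π_R = (102 - 1.5Q)q_R - (8q_R). Setting ∂π_R/∂q_R = 0: 94 - 3q_R - (3/2)(q_U) = 0.
So q_U = (56 - (3/2)q_R)/3 and q_R = (94 - (3/2)q_U)/3.
Solving the pair: q_U = 4, q_R = 88/3.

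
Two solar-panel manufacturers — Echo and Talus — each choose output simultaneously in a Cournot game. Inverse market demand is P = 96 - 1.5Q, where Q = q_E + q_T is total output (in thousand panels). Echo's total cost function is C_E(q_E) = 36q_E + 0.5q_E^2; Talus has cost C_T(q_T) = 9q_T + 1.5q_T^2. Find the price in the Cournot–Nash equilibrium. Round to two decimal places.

Echo's profit: π_E = (96 - 1.5Q)q_E - (36q_E + (1/2)q_E²). Setting ∂π_E/∂q_E = 0: 60 - 4q_E - (3/2)(q_T) = 0.
Talus's first-order condition: 87 - 6q_T - (3/2)(q_E) = 0.
Best responses: q_E = (60 - (3/2)q_T)/4, q_T = (87 - (3/2)q_E)/6.
Solving the pair: q_E = 306/29, q_T = 344/29.
Total output Q = 650/29, so price P = 96 - (3/2)·(650/29) = 1809/29.

62.38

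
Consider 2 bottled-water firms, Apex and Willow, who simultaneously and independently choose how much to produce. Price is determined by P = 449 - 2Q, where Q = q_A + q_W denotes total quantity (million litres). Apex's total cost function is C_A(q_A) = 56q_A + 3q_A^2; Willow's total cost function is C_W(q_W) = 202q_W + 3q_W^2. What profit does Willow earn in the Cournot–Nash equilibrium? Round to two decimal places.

1538.55

Apex's profit: π_A = (449 - 2Q)q_A - (56q_A + 3q_A²). Setting ∂π_A/∂q_A = 0: 393 - 10q_A - 2(q_W) = 0.
Willow's profit: π_W = (449 - 2Q)q_W - (202q_W + 3q_W²). Setting ∂π_W/∂q_W = 0: 247 - 10q_W - 2(q_A) = 0.
Best responses: q_A = (393 - 2q_W)/10, q_W = (247 - 2q_A)/10.
Substituting one into the other gives q_A = 859/24 and q_W = 421/24.
Price P = 449 - 2·(160/3) = 1027/3.
Willow's profit: (1027/3)·(421/24) - 202·(421/24) - 3(421/24)² = 1538.5503.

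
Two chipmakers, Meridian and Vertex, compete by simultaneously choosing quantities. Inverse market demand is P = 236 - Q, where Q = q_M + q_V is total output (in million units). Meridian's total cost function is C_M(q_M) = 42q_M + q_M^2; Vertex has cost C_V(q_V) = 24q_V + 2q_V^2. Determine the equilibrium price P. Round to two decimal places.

166.17

Meridian's profit: π_M = (236 - Q)q_M - (42q_M + q_M²). Setting ∂π_M/∂q_M = 0: 194 - 4q_M - (q_V) = 0.
Vertex's profit: π_V = (236 - Q)q_V - (24q_V + 2q_V²). Setting ∂π_V/∂q_V = 0: 212 - 6q_V - (q_M) = 0.
So q_M = (194 - q_V)/4 and q_V = (212 - q_M)/6.
Solving the pair: q_M = 952/23, q_V = 654/23.
Total output Q = 1606/23, so price P = 236 - 1606/23 = 166.1739.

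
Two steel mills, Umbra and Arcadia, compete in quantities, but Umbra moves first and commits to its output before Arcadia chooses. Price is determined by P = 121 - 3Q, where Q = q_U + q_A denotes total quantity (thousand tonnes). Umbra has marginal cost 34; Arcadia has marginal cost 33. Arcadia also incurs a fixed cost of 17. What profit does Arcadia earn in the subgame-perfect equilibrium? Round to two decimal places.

Solve by backward induction. Given q_U, the follower Arcadia maximises π_A = (121 - 3q_U - 3q_A)q_A - 33q_A.
∂π_A/∂q_A = 88 - 3q_U - 6q_A = 0 gives the reaction function q_A = (88 - 3q_U)/6.
The leader anticipates this reaction. Substituting into P = 121 - 3Q gives P = 77 - (3/2)q_U, so π_U = (77 - (3/2)q_U)q_U - 34q_U.
Leader FOC: 43 - 3q_U = 0, so q_U = 43/3.
Then q_A = (88 - 3·(43/3))/6 = 15/2.
Price P = 121 - 3·(131/6) = 111/2.
Arcadia's profit: (111/2 - 33)·(15/2) - 17 = 607/4.

151.75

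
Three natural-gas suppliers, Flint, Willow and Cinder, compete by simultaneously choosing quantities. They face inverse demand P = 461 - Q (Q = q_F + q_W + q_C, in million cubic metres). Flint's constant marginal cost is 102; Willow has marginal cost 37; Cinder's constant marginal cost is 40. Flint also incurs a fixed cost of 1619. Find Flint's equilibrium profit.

1745

Flint's profit: π_F = (461 - Q)q_F - (102q_F). Setting ∂π_F/∂q_F = 0: 359 - 2q_F - (q_W + q_C) = 0.
Willow's first-order condition: 424 - 2q_W - (q_F + q_C) = 0.
Cinder's profit: π_C = (461 - Q)q_C - (40q_C). Setting ∂π_C/∂q_C = 0: 421 - 2q_C - (q_F + q_W) = 0.
Adding the 3 first-order conditions: 1204 − 4Q = 0, so Q = 301.
Back-substituting: q_F = (359 − 301) = 58, q_W = (424 − 301) = 123, q_C = (421 − 301) = 120.
Price P = 461 - 301 = 160.
Flint's profit: (160 - 102)·58 - 1619 = 1745.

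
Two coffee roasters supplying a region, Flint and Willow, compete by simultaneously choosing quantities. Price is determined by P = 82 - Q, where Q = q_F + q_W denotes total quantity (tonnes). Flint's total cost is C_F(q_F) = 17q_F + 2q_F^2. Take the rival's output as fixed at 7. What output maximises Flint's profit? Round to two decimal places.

With the rival's output fixed at 7, Flint's profit is π_F = (82 - 7 - q_F)q_F - (17q_F + 2q_F²) = (75 - q_F)q_F - (17q_F + 2q_F²).
∂π_F/∂q_F = 58 - 6q_F = 0, so q_F = 29/3.

9.67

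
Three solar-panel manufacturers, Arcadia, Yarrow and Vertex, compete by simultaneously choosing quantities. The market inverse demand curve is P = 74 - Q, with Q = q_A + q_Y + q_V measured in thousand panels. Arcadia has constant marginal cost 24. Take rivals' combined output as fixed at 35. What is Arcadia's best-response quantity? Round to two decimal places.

7.50

With rivals' combined output fixed at 35, Arcadia's profit is π_A = (74 - 35 - q_A)q_A - (24q_A) = (39 - q_A)q_A - (24q_A).
∂π_A/∂q_A = 15 - 2q_A = 0, so q_A = 15/2.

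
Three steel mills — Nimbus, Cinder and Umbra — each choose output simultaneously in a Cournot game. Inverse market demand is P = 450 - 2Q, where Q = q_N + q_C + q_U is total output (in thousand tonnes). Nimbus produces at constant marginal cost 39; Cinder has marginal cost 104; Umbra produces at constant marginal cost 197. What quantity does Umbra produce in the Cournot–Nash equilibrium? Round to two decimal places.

0.25

Nimbus's profit: π_N = (450 - 2Q)q_N - (39q_N). Setting ∂π_N/∂q_N = 0: 411 - 4q_N - 2(q_C + q_U) = 0.
Cinder's first-order condition: 346 - 4q_C - 2(q_N + q_U) = 0.
Umbra's profit: π_U = (450 - 2Q)q_U - (197q_U). Setting ∂π_U/∂q_U = 0: 253 - 4q_U - 2(q_N + q_C) = 0.
Summing all 3 equations gives 1010 − 8Q = 0, hence Q = 505/4.
Back-substituting: q_N = (411 − 505/2)/2 = 317/4, q_C = (346 − 505/2)/2 = 187/4, q_U = (253 − 505/2)/2 = 1/4.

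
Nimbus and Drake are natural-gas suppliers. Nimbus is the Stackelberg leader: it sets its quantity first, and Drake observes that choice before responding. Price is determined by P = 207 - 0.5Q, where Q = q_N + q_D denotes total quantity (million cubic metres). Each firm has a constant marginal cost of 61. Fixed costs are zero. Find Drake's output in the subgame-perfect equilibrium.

The follower Drake best-responds to any q_N: π_D = (207 - 0.5Q)q_D - 61q_D.
∂π_D/∂q_D = 146 - (1/2)q_N - q_D = 0 gives the reaction function q_D = (146 - (1/2)q_N).
Nimbus substitutes q_D(q_N) into its own profit: π_N = q_N(207 - (1/2)q_N - (146 - (1/2)q_N)/2) - 61q_N = (134 - (1/4)q_N)q_N - 61q_N.
The leader's first-order condition 73 - (1/2)q_N = 0 yields q_N = 146.
Then q_D = (146 - (1/2)·146) = 73.

73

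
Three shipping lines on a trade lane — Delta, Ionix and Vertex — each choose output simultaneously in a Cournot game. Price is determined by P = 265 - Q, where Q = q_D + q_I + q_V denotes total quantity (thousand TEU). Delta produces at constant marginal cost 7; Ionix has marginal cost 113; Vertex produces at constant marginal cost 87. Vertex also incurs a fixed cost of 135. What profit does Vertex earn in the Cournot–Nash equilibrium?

826

Delta's profit: π_D = (265 - Q)q_D - (7q_D). Setting ∂π_D/∂q_D = 0: 258 - 2q_D - (q_I + q_V) = 0.
Ionix's first-order condition: 152 - 2q_I - (q_D + q_V) = 0.
Vertex's first-order condition: 178 - 2q_V - (q_D + q_I) = 0.
Adding the 3 first-order conditions: 588 − 4Q = 0, so Q = 147.
Back-substituting: q_D = (258 − 147) = 111, q_I = (152 − 147) = 5, q_V = (178 − 147) = 31.
Price P = 265 - 147 = 118.
Vertex's profit: (118 - 87)·31 - 135 = 826.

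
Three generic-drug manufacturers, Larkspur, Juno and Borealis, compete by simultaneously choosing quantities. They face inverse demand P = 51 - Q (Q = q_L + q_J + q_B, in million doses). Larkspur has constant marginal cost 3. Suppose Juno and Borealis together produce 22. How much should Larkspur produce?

13

With rivals' combined output fixed at 22, Larkspur's profit is π_L = (51 - 22 - q_L)q_L - (3q_L) = (29 - q_L)q_L - (3q_L).
∂π_L/∂q_L = 26 - 2q_L = 0, so q_L = 13.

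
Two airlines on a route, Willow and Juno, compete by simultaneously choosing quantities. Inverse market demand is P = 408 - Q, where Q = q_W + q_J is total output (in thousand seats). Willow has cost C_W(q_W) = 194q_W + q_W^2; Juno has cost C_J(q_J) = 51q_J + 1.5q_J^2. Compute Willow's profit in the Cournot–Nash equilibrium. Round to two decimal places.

Willow's profit: π_W = (408 - Q)q_W - (194q_W + q_W²). Setting ∂π_W/∂q_W = 0: 214 - 4q_W - (q_J) = 0.
Juno's first-order condition: 357 - 5q_J - (q_W) = 0.
Rearranging gives the reaction functions q_W = (214 - q_J)/4 and q_J = (357 - q_W)/5.
Solving the pair: q_W = 713/19, q_J = 1214/19.
Price P = 408 - 1927/19 = 306.5789.
Willow's profit: 306.5789·(713/19) - 194·(713/19) - (713/19)² = 2816.4488.

2816.45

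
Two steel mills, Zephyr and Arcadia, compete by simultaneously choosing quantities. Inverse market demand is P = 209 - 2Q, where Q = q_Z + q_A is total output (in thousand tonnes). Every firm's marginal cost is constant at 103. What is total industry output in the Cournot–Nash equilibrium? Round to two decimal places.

35.33

A representative firm's profit is π_i = q_i(209 - 2Q) - 103q_i.
First-order condition (treating rivals' output as given): 106 - 4q_i - 2q_j = 0.
By symmetry each firm produces the same amount; substituting q_j = q_i yields q_i = 106/6 = 53/3.
Total output Q = 53/3 + 53/3 = 106/3.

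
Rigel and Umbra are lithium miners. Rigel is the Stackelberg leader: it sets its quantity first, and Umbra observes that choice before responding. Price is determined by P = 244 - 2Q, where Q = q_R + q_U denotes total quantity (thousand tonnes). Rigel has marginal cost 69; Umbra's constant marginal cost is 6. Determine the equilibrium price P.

97

Solve by backward induction. Given q_R, the follower Umbra maximises π_U = (244 - 2q_R - 2q_U)q_U - 6q_U.
Setting the follower's marginal profit to zero, 238 - 2q_R - 4q_U = 0, i.e. q_U = (238 - 2q_R)/4.
The leader anticipates this reaction. Substituting into P = 244 - 2Q gives P = 125 - q_R, so π_R = (125 - q_R)q_R - 69q_R.
The leader's first-order condition 56 - 2q_R = 0 yields q_R = 28.
Then q_U = (238 - 2·28)/4 = 91/2.
Total output Q = 147/2, so price P = 244 - 2·(147/2) = 97.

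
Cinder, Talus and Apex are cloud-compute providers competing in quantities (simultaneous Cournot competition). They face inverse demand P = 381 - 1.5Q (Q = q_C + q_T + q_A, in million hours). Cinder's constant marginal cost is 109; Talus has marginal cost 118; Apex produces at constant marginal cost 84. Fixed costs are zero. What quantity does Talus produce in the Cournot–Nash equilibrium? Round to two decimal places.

36.67

Cinder's profit: π_C = (381 - 1.5Q)q_C - (109q_C). Setting ∂π_C/∂q_C = 0: 272 - 3q_C - (3/2)(q_T + q_A) = 0.
Talus's profit: π_T = (381 - 1.5Q)q_T - (118q_T). Setting ∂π_T/∂q_T = 0: 263 - 3q_T - (3/2)(q_C + q_A) = 0.
Apex's first-order condition: 297 - 3q_A - (3/2)(q_C + q_T) = 0.
Adding the 3 conditions: 832 − 3Q − 3Q = 0, i.e. Q = 416/3.
Back-substituting: q_C = (272 − 208)/(3/2) = 128/3, q_T = (263 − 208)/(3/2) = 110/3, q_A = (297 − 208)/(3/2) = 178/3.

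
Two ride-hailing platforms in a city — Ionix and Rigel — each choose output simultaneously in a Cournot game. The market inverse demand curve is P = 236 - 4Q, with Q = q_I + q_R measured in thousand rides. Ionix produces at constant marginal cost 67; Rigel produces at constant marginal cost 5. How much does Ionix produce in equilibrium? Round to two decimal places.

8.92

Ionix's profit: π_I = (236 - 4Q)q_I - (67q_I). Setting ∂π_I/∂q_I = 0: 169 - 8q_I - 4(q_R) = 0.
Rigel's first-order condition: 231 - 8q_R - 4(q_I) = 0.
So q_I = (169 - 4q_R)/8 and q_R = (231 - 4q_I)/8.
Substituting one into the other gives q_I = 107/12 and q_R = 293/12.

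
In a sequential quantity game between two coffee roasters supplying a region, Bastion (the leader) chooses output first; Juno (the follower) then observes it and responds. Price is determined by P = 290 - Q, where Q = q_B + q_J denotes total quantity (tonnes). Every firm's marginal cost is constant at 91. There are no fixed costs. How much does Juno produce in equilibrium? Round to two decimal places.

The follower Juno best-responds to any q_B: π_J = (290 - Q)q_J - 91q_J.
∂π_J/∂q_J = 199 - q_B - 2q_J = 0 gives the reaction function q_J = (199 - q_B)/2.
The leader anticipates this reaction. Substituting into P = 290 - Q gives P = 381/2 - (1/2)q_B, so π_B = (381/2 - (1/2)q_B)q_B - 91q_B.
The leader's first-order condition 199/2 - q_B = 0 yields q_B = 199/2.
Then q_J = (199 - 199/2)/2 = 199/4.

49.75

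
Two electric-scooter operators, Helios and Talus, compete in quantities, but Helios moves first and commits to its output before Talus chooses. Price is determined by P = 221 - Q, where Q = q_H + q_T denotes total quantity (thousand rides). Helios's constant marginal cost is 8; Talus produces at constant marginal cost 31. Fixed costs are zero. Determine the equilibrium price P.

Solve by backward induction. Given q_H, the follower Talus maximises π_T = (221 - q_H - q_T)q_T - 31q_T.
Setting the follower's marginal profit to zero, 190 - q_H - 2q_T = 0, i.e. q_T = (190 - q_H)/2.
The leader anticipates this reaction. Substituting into P = 221 - Q gives P = 126 - (1/2)q_H, so π_H = (126 - (1/2)q_H)q_H - 8q_H.
Maximising: ∂π_H/∂q_H = 118 - q_H = 0, giving q_H = 118.
Then q_T = (190 - 118)/2 = 36.
Total output Q = 154, so price P = 221 - 154 = 67.

67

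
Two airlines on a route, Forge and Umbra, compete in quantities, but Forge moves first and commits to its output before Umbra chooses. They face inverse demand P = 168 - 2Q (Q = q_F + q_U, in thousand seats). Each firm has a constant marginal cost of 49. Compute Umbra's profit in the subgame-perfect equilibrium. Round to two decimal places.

Solve by backward induction. Given q_F, the follower Umbra maximises π_U = (168 - 2q_F - 2q_U)q_U - 49q_U.
Setting the follower's marginal profit to zero, 119 - 2q_F - 4q_U = 0, i.e. q_U = (119 - 2q_F)/4.
The leader anticipates this reaction. Substituting into P = 168 - 2Q gives P = 217/2 - q_F, so π_F = (217/2 - q_F)q_F - 49q_F.
The leader's first-order condition 119/2 - 2q_F = 0 yields q_F = 119/4.
Then q_U = (119 - 2·(119/4))/4 = 119/8.
Price P = 168 - 2·(357/8) = 315/4.
Umbra's profit: (315/4 - 49)·(119/8) = 442.5313.

442.53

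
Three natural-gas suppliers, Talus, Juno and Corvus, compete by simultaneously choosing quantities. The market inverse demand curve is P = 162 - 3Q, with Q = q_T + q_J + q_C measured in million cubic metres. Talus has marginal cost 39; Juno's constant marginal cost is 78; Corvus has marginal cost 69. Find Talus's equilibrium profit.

Talus's profit: π_T = (162 - 3Q)q_T - (39q_T). Setting ∂π_T/∂q_T = 0: 123 - 6q_T - 3(q_J + q_C) = 0.
Juno's first-order condition: 84 - 6q_J - 3(q_T + q_C) = 0.
Corvus's first-order condition: 93 - 6q_C - 3(q_T + q_J) = 0.
Adding the 3 first-order conditions: 300 − 12Q = 0, so Q = 25.
Back-substituting: q_T = (123 − 75)/3 = 16, q_J = (84 − 75)/3 = 3, q_C = (93 − 75)/3 = 6.
Price P = 162 - 3·25 = 87.
Talus's profit: (87 - 39)·16 = 768.

768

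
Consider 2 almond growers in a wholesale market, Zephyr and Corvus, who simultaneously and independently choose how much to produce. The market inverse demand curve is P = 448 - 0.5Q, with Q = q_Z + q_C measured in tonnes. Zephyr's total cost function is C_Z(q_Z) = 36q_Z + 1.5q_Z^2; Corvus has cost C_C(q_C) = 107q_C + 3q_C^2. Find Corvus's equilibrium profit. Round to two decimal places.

Zephyr's profit: π_Z = (448 - 0.5Q)q_Z - (36q_Z + (3/2)q_Z²). Setting ∂π_Z/∂q_Z = 0: 412 - 4q_Z - (1/2)(q_C) = 0.
Corvus's profit: π_C = (448 - 0.5Q)q_C - (107q_C + 3q_C²). Setting ∂π_C/∂q_C = 0: 341 - 7q_C - (1/2)(q_Z) = 0.
Rearranging gives the reaction functions q_Z = (412 - (1/2)q_C)/4 and q_C = (341 - (1/2)q_Z)/7.
Substituting one into the other gives q_Z = 97.7838 and q_C = 1544/37.
Price P = 448 - (1/2)·139.5135 = 378.2432.
Corvus's profit: 378.2432·(1544/37) - 107·(1544/37) - 3(1544/37)² = 6094.7962.

6094.80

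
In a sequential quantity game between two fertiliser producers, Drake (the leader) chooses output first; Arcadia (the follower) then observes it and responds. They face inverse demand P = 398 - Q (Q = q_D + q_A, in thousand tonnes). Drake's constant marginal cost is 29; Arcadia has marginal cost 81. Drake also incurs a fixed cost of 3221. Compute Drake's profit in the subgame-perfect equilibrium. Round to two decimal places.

The follower Arcadia best-responds to any q_D: π_A = (398 - Q)q_A - 81q_A.
∂π_A/∂q_A = 317 - q_D - 2q_A = 0 gives the reaction function q_A = (317 - q_D)/2.
Drake substitutes q_A(q_D) into its own profit: π_D = q_D(398 - q_D - (317 - q_D)/2) - 29q_D = (479/2 - (1/2)q_D)q_D - 29q_D.
Leader FOC: 421/2 - q_D = 0, so q_D = 421/2.
Then q_A = (317 - 421/2)/2 = 213/4.
Price P = 398 - 1055/4 = 537/4.
Drake's profit: (537/4 - 29)·(421/2) - 3221 = 18934.1250.

18934.13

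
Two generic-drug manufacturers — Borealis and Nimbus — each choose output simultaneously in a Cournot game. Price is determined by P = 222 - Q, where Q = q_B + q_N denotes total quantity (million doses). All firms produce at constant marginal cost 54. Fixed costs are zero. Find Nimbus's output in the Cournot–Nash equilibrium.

56

Each firm earns π_i = (222 - Q)q_i - 54q_i.
Setting ∂π_i/∂q_i = 0 with rivals' quantities fixed: 168 - 2q_i - q_j = 0.
With identical firms every q_j equals q_i, so q_j = q_i and 168 = 3q_i, giving q_i = 56.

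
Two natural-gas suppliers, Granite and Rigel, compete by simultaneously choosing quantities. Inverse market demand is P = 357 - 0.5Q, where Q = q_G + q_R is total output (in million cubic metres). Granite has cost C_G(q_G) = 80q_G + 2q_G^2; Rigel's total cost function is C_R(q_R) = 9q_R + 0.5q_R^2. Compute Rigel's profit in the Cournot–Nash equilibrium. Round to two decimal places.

Granite's profit: π_G = (357 - 0.5Q)q_G - (80q_G + 2q_G²). Setting ∂π_G/∂q_G = 0: 277 - 5q_G - (1/2)(q_R) = 0.
Rigel's first-order condition: 348 - 2q_R - (1/2)(q_G) = 0.
So q_G = (277 - (1/2)q_R)/5 and q_R = (348 - (1/2)q_G)/2.
Solving the pair: q_G = 1520/39, q_R = 164.2564.
Price P = 357 - (1/2)·203.2308 = 255.3846.
Rigel's profit: 255.3846·164.2564 - 9·164.2564 - (1/2)·164.2564² = 26980.1683.

26980.17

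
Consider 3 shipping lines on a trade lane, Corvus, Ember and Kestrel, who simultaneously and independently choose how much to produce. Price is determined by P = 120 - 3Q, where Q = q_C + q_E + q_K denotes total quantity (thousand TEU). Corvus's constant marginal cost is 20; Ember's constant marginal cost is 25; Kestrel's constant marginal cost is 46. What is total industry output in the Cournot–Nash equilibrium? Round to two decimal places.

22.42

Corvus's profit: π_C = (120 - 3Q)q_C - (20q_C). Setting ∂π_C/∂q_C = 0: 100 - 6q_C - 3(q_E + q_K) = 0.
Ember's first-order condition: 95 - 6q_E - 3(q_C + q_K) = 0.
Kestrel's first-order condition: 74 - 6q_K - 3(q_C + q_E) = 0.
Adding the 3 first-order conditions: 269 − 12Q = 0, so Q = 269/12.
Back-substituting: q_C = (100 − 269/4)/3 = 131/12, q_E = (95 − 269/4)/3 = 37/4, q_K = (74 − 269/4)/3 = 9/4.
Total output Q = 131/12 + 37/4 + 9/4 = 269/12.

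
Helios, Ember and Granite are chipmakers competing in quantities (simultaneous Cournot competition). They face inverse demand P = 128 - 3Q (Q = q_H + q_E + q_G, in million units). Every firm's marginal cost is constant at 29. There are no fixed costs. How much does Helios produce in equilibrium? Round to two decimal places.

8.25

A representative firm's profit is π_i = q_i(128 - 3Q) - 29q_i.
Setting ∂π_i/∂q_i = 0 with rivals' quantities fixed: 99 - 6q_i - 3·Σ_{j≠i} q_j = 0.
By symmetry each firm produces the same amount; substituting Σ_{j≠i} q_j = 2q_i yields q_i = 99/12 = 33/4.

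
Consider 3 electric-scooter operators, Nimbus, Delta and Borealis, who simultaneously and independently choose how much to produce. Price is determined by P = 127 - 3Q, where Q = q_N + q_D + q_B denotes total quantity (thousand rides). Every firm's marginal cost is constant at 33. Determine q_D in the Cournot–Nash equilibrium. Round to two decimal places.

7.83

Each firm earns π_i = (127 - 3Q)q_i - 33q_i.
First-order condition (treating rivals' output as given): 94 - 6q_i - 3·Σ_{j≠i} q_j = 0.
With identical firms every q_j equals q_i, so Σ_{j≠i} q_j = 2q_i and 94 = 12q_i, giving q_i = 47/6.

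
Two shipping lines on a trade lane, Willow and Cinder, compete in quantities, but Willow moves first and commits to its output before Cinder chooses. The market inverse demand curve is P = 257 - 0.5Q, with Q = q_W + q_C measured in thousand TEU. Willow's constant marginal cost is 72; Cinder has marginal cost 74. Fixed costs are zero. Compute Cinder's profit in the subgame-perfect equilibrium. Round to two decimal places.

The follower Cinder best-responds to any q_W: π_C = (257 - 0.5Q)q_C - 74q_C.
∂π_C/∂q_C = 183 - (1/2)q_W - q_C = 0 gives the reaction function q_C = (183 - (1/2)q_W).
The leader anticipates this reaction. Substituting into P = 257 - 0.5Q gives P = 331/2 - (1/4)q_W, so π_W = (331/2 - (1/4)q_W)q_W - 72q_W.
The leader's first-order condition 187/2 - (1/2)q_W = 0 yields q_W = 187.
Then q_C = (183 - (1/2)·187) = 179/2.
Price P = 257 - (1/2)·(553/2) = 475/4.
Cinder's profit: (475/4 - 74)·(179/2) = 4005.1250.

4005.13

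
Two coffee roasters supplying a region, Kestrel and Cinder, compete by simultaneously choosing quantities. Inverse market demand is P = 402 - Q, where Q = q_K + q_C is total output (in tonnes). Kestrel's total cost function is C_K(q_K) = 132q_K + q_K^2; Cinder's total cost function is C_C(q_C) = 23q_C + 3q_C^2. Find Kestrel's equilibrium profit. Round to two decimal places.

6601.38

Kestrel's profit: π_K = (402 - Q)q_K - (132q_K + q_K²). Setting ∂π_K/∂q_K = 0: 270 - 4q_K - (q_C) = 0.
Cinder's first-order condition: 379 - 8q_C - (q_K) = 0.
So q_K = (270 - q_C)/4 and q_C = (379 - q_K)/8.
Substituting one into the other gives q_K = 1781/31 and q_C = 1246/31.
Price P = 402 - 97.6452 = 304.3548.
Kestrel's profit: 304.3548·(1781/31) - 132·(1781/31) - (1781/31)² = 6601.3757.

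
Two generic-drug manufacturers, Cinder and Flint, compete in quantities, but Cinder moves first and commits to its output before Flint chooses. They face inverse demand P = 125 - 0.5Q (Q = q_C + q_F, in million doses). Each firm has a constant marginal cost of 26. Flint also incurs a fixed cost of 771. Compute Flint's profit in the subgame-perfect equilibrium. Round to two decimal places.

454.13

The follower Flint best-responds to any q_C: π_F = (125 - 0.5Q)q_F - 26q_F.
Setting the follower's marginal profit to zero, 99 - (1/2)q_C - q_F = 0, i.e. q_F = (99 - (1/2)q_C).
The leader anticipates this reaction. Substituting into P = 125 - 0.5Q gives P = 151/2 - (1/4)q_C, so π_C = (151/2 - (1/4)q_C)q_C - 26q_C.
Maximising: ∂π_C/∂q_C = 99/2 - (1/2)q_C = 0, giving q_C = 99.
Then q_F = (99 - (1/2)·99) = 99/2.
Price P = 125 - (1/2)·(297/2) = 203/4.
Flint's profit: (203/4 - 26)·(99/2) - 771 = 454.1250.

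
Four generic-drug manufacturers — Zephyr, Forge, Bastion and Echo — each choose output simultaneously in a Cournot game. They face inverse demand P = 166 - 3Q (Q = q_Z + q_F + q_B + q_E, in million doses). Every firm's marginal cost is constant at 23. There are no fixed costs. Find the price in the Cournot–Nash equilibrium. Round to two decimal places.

51.60

Each firm earns π_i = (166 - 3Q)q_i - 23q_i.
Setting ∂π_i/∂q_i = 0 with rivals' quantities fixed: 143 - 6q_i - 3·Σ_{j≠i} q_j = 0.
By symmetry each firm produces the same amount; substituting Σ_{j≠i} q_j = 3q_i yields q_i = 143/15.
Total output Q = 572/15, so price P = 166 - 3·(572/15) = 258/5.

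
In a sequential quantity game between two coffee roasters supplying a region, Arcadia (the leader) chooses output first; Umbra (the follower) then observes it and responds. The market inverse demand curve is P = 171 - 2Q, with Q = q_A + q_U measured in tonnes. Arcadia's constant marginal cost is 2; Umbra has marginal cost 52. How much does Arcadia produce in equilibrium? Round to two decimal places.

Solve by backward induction. Given q_A, the follower Umbra maximises π_U = (171 - 2q_A - 2q_U)q_U - 52q_U.
Follower FOC: 119 - 2q_A - 4q_U = 0, so q_U(q_A) = (119 - 2q_A)/4.
The leader anticipates this reaction. Substituting into P = 171 - 2Q gives P = 223/2 - q_A, so π_A = (223/2 - q_A)q_A - 2q_A.
The leader's first-order condition 219/2 - 2q_A = 0 yields q_A = 219/4.
Then q_U = (119 - 2·(219/4))/4 = 19/8.

54.75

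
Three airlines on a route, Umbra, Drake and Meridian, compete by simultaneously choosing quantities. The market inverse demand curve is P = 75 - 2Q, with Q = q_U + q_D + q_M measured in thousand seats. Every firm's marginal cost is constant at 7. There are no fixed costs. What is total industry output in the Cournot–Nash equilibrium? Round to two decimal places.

25.50

A representative firm's profit is π_i = q_i(75 - 2Q) - 7q_i.
First-order condition (treating rivals' output as given): 68 - 4q_i - 2·Σ_{j≠i} q_j = 0.
With identical firms every q_j equals q_i, so Σ_{j≠i} q_j = 2q_i and 68 = 8q_i, giving q_i = 17/2.
Total output Q = 17/2 + 17/2 + 17/2 = 51/2.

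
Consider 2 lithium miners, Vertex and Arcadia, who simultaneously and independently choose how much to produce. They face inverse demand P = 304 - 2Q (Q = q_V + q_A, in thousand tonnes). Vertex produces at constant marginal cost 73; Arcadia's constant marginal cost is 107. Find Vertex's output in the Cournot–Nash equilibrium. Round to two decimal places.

44.17

Vertex's profit: π_V = (304 - 2Q)q_V - (73q_V). Setting ∂π_V/∂q_V = 0: 231 - 4q_V - 2(q_A) = 0.
Arcadia's profit: π_A = (304 - 2Q)q_A - (107q_A). Setting ∂π_A/∂q_A = 0: 197 - 4q_A - 2(q_V) = 0.
So q_V = (231 - 2q_A)/4 and q_A = (197 - 2q_V)/4.
Substituting one into the other gives q_V = 265/6 and q_A = 163/6.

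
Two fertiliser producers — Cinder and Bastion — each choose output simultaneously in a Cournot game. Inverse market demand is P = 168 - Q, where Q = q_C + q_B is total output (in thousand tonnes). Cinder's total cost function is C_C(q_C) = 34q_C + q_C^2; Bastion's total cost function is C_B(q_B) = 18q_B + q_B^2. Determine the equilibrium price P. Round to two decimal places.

Cinder's profit: π_C = (168 - Q)q_C - (34q_C + q_C²). Setting ∂π_C/∂q_C = 0: 134 - 4q_C - (q_B) = 0.
Bastion's profit: π_B = (168 - Q)q_B - (18q_B + q_B²). Setting ∂π_B/∂q_B = 0: 150 - 4q_B - (q_C) = 0.
Best responses: q_C = (134 - q_B)/4, q_B = (150 - q_C)/4.
Solving the pair: q_C = 386/15, q_B = 466/15.
Total output Q = 284/5, so price P = 168 - 284/5 = 556/5.

111.20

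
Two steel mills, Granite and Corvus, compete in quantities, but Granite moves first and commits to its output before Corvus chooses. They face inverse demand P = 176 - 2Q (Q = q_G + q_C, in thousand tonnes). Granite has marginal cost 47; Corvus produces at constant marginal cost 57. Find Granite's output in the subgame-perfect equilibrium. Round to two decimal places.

34.75

Solve by backward induction. Given q_G, the follower Corvus maximises π_C = (176 - 2q_G - 2q_C)q_C - 57q_C.
Setting the follower's marginal profit to zero, 119 - 2q_G - 4q_C = 0, i.e. q_C = (119 - 2q_G)/4.
Granite substitutes q_C(q_G) into its own profit: π_G = q_G(176 - 2q_G - (119 - 2q_G)/2) - 47q_G = (233/2 - q_G)q_G - 47q_G.
Leader FOC: 139/2 - 2q_G = 0, so q_G = 139/4.
Then q_C = (119 - 2·(139/4))/4 = 99/8.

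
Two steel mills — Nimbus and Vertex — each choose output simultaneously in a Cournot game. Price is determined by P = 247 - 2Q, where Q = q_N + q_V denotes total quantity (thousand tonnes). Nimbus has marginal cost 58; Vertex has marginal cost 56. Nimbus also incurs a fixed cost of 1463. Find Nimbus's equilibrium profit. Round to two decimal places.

479.72

Nimbus's profit: π_N = (247 - 2Q)q_N - (58q_N). Setting ∂π_N/∂q_N = 0: 189 - 4q_N - 2(q_V) = 0.
Vertex's first-order condition: 191 - 4q_V - 2(q_N) = 0.
Rearranging gives the reaction functions q_N = (189 - 2q_V)/4 and q_V = (191 - 2q_N)/4.
Substituting one into the other gives q_N = 187/6 and q_V = 193/6.
Price P = 247 - 2·(190/3) = 361/3.
Nimbus's profit: (361/3 - 58)·(187/6) - 1463 = 479.7222.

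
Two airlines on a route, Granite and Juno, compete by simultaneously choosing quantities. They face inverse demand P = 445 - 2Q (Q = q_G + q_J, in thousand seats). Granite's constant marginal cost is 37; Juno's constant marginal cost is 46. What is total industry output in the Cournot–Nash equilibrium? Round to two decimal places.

134.50

Granite's profit: π_G = (445 - 2Q)q_G - (37q_G). Setting ∂π_G/∂q_G = 0: 408 - 4q_G - 2(q_J) = 0.
Juno's first-order condition: 399 - 4q_J - 2(q_G) = 0.
So q_G = (408 - 2q_J)/4 and q_J = (399 - 2q_G)/4.
Substituting one into the other gives q_G = 139/2 and q_J = 65.
Total output Q = 139/2 + 65 = 269/2.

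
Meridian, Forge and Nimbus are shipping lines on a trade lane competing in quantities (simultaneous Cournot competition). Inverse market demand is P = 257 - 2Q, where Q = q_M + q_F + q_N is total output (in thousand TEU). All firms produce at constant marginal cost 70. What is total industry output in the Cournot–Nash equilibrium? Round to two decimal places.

Each firm earns π_i = (257 - 2Q)q_i - 70q_i.
First-order condition (treating rivals' output as given): 187 - 4q_i - 2·Σ_{j≠i} q_j = 0.
By symmetry each firm produces the same amount; substituting Σ_{j≠i} q_j = 2q_i yields q_i = 187/8.
Total output Q = 187/8 + 187/8 + 187/8 = 561/8.

70.13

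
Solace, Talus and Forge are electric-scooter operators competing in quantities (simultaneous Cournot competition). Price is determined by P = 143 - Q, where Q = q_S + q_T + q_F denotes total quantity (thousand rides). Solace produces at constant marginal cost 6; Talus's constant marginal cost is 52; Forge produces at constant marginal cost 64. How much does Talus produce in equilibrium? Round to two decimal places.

Solace's profit: π_S = (143 - Q)q_S - (6q_S). Setting ∂π_S/∂q_S = 0: 137 - 2q_S - (q_T + q_F) = 0.
Talus's profit: π_T = (143 - Q)q_T - (52q_T). Setting ∂π_T/∂q_T = 0: 91 - 2q_T - (q_S + q_F) = 0.
Forge's first-order condition: 79 - 2q_F - (q_S + q_T) = 0.
Adding the 3 first-order conditions: 307 − 4Q = 0, so Q = 307/4.
Back-substituting: q_S = (137 − 307/4) = 241/4, q_T = (91 − 307/4) = 57/4, q_F = (79 − 307/4) = 9/4.

14.25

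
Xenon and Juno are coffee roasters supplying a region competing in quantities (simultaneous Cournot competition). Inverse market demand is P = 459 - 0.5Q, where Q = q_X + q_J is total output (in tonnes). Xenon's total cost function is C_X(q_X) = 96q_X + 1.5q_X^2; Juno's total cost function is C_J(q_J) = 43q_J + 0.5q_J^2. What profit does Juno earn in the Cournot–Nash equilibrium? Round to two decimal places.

36591.99

Xenon's profit: π_X = (459 - 0.5Q)q_X - (96q_X + (3/2)q_X²). Setting ∂π_X/∂q_X = 0: 363 - 4q_X - (1/2)(q_J) = 0.
Juno's first-order condition: 416 - 2q_J - (1/2)(q_X) = 0.
So q_X = (363 - (1/2)q_J)/4 and q_J = (416 - (1/2)q_X)/2.
Solving the pair: q_X = 66.8387, q_J = 191.2903.
Price P = 459 - (1/2)·258.1290 = 329.9355.
Juno's profit: 329.9355·191.2903 - 43·191.2903 - (1/2)·191.2903² = 36591.9875.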